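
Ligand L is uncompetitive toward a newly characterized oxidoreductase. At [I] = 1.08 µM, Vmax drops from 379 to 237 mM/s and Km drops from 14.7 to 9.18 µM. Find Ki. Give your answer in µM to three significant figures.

1.80 µM

Uncompetitive: Vmax,app = Vmax/α (and Km,app = Km/α) with α = 1 + [I]/Ki.
α = Vmax/Vmax,app = 379/237 = 1.599.
Since α = 1 + [I]/Ki, [I]/Ki = 1.599 − 1 = 0.5992 and Ki = 1.08/0.5992 = 1.80 µM.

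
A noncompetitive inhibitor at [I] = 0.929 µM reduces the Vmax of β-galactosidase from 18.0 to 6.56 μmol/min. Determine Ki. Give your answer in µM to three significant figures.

0.533 µM

Noncompetitive: Vmax,app = Vmax/α with α = 1 + [I]/Ki.
α = Vmax/Vmax,app = 18.0/6.56 = 2.744.
Ki = [I]/(α − 1) = 0.929/1.744 = 0.533 µM.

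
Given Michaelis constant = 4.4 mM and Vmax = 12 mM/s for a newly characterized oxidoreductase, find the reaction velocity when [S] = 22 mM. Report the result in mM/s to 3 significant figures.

[S]/(Km+[S]) = 22/26.40 = 0.8333, the fractional saturation.
v = 0.8333 × Vmax = 0.8333 × 12 = 10.0 mM/s.

10.0 mM/s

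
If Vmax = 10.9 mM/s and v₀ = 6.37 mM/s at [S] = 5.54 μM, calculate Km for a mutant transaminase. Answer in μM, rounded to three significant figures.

3.94 μM

v/Vmax = 6.37/10.9 = 0.5844 = [S]/(Km+[S]).
So Km + [S] = [S]/0.5844 = 9.480 μM, giving Km = 9.480 − 5.54 = 3.94 μM.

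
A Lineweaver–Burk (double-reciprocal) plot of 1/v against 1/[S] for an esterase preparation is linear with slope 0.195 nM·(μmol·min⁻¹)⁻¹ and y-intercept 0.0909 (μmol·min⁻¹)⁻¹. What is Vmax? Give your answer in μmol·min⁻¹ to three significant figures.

11.0 μmol·min⁻¹

The y-intercept of a Lineweaver–Burk plot equals 1/Vmax, so Vmax = 1/0.0909 = 11.0 μmol·min⁻¹.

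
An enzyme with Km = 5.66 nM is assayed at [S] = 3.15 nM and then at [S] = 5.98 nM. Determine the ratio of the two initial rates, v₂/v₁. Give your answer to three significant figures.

The fractional saturations are [S]/(Km+[S]) = 3.15/8.810 = 0.3575 and 5.98/11.64 = 0.5137.
v₂/v₁ is just their ratio: 0.5137/0.3575 = 1.44.

1.44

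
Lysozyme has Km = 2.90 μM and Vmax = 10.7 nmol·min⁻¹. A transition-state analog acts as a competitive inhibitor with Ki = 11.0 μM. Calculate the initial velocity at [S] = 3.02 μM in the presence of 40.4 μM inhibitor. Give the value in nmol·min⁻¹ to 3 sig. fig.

With α = 1 + [I]/Ki = 1 + 40.4/11.0 = 4.673, the competitive rate law is v = Vmax[S] / (αKm + [S]).
v = 10.7×3.02 / (4.673×2.90 + 3.02) = 32.31/16.57 = 1.95 nmol·min⁻¹.

1.95 nmol·min⁻¹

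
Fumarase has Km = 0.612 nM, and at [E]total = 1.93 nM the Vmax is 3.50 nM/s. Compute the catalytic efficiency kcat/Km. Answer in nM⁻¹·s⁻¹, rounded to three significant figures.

2.96 nM⁻¹·s⁻¹

kcat = Vmax/[E]total = 3.50/1.93 = 1.81 s⁻¹.
kcat/Km = 1.81/0.612 = 2.96 nM⁻¹·s⁻¹.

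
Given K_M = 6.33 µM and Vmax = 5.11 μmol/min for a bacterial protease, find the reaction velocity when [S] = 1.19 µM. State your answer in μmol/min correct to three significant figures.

v = Vmax·[S]/(Km + [S]) = 5.11 × 1.19 / (6.33 + 1.19)
  = 6.081 / 7.520 = 0.809 μmol/min.

0.809 μmol/min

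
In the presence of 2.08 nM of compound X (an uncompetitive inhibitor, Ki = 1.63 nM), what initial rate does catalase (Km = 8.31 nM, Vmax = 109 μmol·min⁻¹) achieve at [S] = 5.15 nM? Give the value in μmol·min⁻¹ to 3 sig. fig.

α = 1 + [I]/Ki = 1 + 2.08/1.63 = 2.276.
For an uncompetitive inhibitor, both parameters are divided by α, giving Vmax/α and Km/α: Km,app = 3.65 nM, Vmax,app = 47.9 μmol·min⁻¹.
v = Vmax,app·[S]/(Km,app + [S]) = 47.9 × 5.15/(3.65 + 5.15) = 28.0 μmol·min⁻¹.

28.0 μmol·min⁻¹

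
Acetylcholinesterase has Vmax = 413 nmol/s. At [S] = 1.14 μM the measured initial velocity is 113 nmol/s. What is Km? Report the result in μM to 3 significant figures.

3.03 μM

From v = Vmax[S]/(Km+[S]), Km = [S](Vmax − v)/v.
Km = 1.14 × (413 − 113) / 113 = 342.0/113 = 3.03 μM.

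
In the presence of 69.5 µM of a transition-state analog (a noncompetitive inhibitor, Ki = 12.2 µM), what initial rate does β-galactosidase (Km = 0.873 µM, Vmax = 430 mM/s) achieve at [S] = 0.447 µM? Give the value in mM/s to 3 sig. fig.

α = 1 + [I]/Ki = 1 + 69.5/12.2 = 6.697.
For a noncompetitive inhibitor, Vmax is reduced to Vmax/α while Km is unchanged: Km,app = 0.873 µM, Vmax,app = 64.2 mM/s.
v = Vmax,app·[S]/(Km,app + [S]) = 64.2 × 0.447/(0.873 + 0.447) = 21.7 mM/s.

21.7 mM/s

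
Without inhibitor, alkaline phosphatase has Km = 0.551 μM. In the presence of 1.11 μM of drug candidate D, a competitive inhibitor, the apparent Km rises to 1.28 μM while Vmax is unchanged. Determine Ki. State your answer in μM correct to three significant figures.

0.839 μM

Competitive: Km,app = α·Km with α = 1 + [I]/Ki.
α = Km,app/Km = 1.28/0.551 = 2.323.
Since α = 1 + [I]/Ki, [I]/Ki = 2.323 − 1 = 1.323 and Ki = 1.11/1.323 = 0.839 μM.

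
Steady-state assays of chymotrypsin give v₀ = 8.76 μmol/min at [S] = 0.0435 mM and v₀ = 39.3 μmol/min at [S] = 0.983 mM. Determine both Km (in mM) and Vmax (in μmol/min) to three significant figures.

Km = 0.189 mM; Vmax = 46.9 μmol/min

From v = Vmax[S]/(Km+[S]), each point gives Vmax = v(Km+[S])/[S].
Equating: 8.76(Km+0.0435)/0.0435 = 39.3(Km+0.983)/0.983.
201.4·Km + 8.76 = 39.98·Km + 39.3, so (201.4 − 39.98)·Km = 39.3 − 8.76.
Km = 30.54/161.4 = 0.189 mM; then Vmax = 8.76(0.189+0.0435)/0.0435 = 46.9 μmol/min.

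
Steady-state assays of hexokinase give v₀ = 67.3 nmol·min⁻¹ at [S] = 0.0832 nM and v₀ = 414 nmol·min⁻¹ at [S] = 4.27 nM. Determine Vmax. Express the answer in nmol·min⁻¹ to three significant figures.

From v = Vmax[S]/(Km+[S]), each point gives Vmax = v(Km+[S])/[S].
Equating: 67.3(Km+0.0832)/0.0832 = 414(Km+4.27)/4.27.
808.9·Km + 67.3 = 96.96·Km + 414, so (808.9 − 96.96)·Km = 414 − 67.3.
Km = 346.7/711.9 = 0.487 nM; then Vmax = 67.3(0.487+0.0832)/0.0832 = 461 nmol·min⁻¹.

461 nmol·min⁻¹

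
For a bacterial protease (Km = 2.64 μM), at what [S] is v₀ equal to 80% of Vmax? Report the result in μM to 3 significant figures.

v/Vmax = [S]/(Km+[S]) = 0.8, so [S] = Km·0.8/(1 − 0.8) = 2.64 × 4.000.
[S] = 10.6 μM.

10.6 μM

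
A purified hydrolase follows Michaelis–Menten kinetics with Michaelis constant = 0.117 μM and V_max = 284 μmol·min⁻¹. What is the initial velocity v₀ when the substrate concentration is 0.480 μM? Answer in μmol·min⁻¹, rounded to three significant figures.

[S]/(Km+[S]) = 0.480/0.5970 = 0.8040, the fractional saturation.
v = 0.8040 × Vmax = 0.8040 × 284 = 228 μmol·min⁻¹.

228 μmol·min⁻¹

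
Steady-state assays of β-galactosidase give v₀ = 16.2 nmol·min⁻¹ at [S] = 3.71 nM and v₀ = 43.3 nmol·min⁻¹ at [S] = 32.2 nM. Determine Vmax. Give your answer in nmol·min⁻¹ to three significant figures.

From v = Vmax[S]/(Km+[S]), each point gives Vmax = v(Km+[S])/[S].
Equating: 16.2(Km+3.71)/3.71 = 43.3(Km+32.2)/32.2.
4.367·Km + 16.2 = 1.345·Km + 43.3, so (4.367 − 1.345)·Km = 43.3 − 16.2.
Km = 27.10/3.022 = 8.97 nM; then Vmax = 16.2(8.97+3.71)/3.71 = 55.4 nmol·min⁻¹.

55.4 nmol·min⁻¹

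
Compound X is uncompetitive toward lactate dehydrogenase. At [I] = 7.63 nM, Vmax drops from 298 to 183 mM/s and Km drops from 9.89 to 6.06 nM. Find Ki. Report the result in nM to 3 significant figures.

Uncompetitive: Vmax,app = Vmax/α (and Km,app = Km/α) with α = 1 + [I]/Ki.
α = Vmax/Vmax,app = 298/183 = 1.628.
Since α = 1 + [I]/Ki, [I]/Ki = 1.628 − 1 = 0.6284 and Ki = 7.63/0.6284 = 12.1 nM.

12.1 nM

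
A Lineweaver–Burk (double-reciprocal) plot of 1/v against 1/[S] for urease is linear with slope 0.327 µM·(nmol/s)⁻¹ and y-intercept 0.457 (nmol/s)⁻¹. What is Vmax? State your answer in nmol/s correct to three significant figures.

2.19 nmol/s

The y-intercept of a Lineweaver–Burk plot equals 1/Vmax, so Vmax = 1/0.457 = 2.19 nmol/s.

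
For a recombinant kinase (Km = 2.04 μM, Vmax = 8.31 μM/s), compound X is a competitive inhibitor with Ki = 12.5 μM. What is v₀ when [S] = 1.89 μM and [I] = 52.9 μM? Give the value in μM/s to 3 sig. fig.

1.25 μM/s

With α = 1 + [I]/Ki = 1 + 52.9/12.5 = 5.232, the competitive rate law is v = Vmax[S] / (αKm + [S]).
v = 8.31×1.89 / (5.232×2.04 + 1.89) = 15.71/12.56 = 1.25 μM/s.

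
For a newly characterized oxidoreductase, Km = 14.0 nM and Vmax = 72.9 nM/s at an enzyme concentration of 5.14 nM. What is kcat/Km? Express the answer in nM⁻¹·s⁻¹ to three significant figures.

1.01 nM⁻¹·s⁻¹

kcat = Vmax/[E]total = 72.9/5.14 = 14.2 s⁻¹.
kcat/Km = 14.2/14.0 = 1.01 nM⁻¹·s⁻¹.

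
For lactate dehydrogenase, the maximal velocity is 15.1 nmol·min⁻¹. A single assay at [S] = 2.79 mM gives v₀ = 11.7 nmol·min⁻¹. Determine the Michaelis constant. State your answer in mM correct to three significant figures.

v/Vmax = 11.7/15.1 = 0.7748 = [S]/(Km+[S]).
So Km + [S] = [S]/0.7748 = 3.601 mM, giving Km = 3.601 − 2.79 = 0.811 mM.

0.811 mM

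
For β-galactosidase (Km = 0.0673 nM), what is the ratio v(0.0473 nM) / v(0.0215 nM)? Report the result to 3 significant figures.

Since Vmax cancels, v₂/v₁ = [S]₂(Km+[S]₁) / [S]₁(Km+[S]₂).
= 0.0473×(0.0673+0.0215) / (0.0215×(0.0673+0.0473)) = 0.004200/0.002464 = 1.70.

1.70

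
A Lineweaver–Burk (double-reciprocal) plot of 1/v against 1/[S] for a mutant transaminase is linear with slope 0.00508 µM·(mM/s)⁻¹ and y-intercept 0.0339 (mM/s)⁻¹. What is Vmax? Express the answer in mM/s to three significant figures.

29.5 mM/s

The y-intercept of a Lineweaver–Burk plot equals 1/Vmax, so Vmax = 1/0.0339 = 29.5 mM/s.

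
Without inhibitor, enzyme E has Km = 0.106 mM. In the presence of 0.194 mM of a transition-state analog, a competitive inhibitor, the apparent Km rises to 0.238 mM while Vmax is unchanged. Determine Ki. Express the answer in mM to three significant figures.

0.156 mM

Competitive: Km,app = α·Km with α = 1 + [I]/Ki.
α = Km,app/Km = 0.238/0.106 = 2.245.
Ki = [I]/(α − 1) = 0.194/1.245 = 0.156 mM.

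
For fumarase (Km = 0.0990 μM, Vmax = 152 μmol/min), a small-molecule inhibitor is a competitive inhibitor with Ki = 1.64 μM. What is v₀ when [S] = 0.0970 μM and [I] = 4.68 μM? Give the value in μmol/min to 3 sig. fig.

With α = 1 + [I]/Ki = 1 + 4.68/1.64 = 3.854, the competitive rate law is v = Vmax[S] / (αKm + [S]).
v = 152×0.0970 / (3.854×0.0990 + 0.0970) = 14.74/0.4785 = 30.8 μmol/min.

30.8 μmol/min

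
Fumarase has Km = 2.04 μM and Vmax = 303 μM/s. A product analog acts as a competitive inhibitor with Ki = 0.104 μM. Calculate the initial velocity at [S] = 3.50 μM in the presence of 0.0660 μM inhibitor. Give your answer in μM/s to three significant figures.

155 μM/s

α = 1 + [I]/Ki = 1 + 0.0660/0.104 = 1.635.
For a competitive inhibitor, Vmax is unchanged and the apparent Km becomes α·Km: Km,app = 3.33 μM, Vmax,app = 303 μM/s.
v = Vmax,app·[S]/(Km,app + [S]) = 303 × 3.50/(3.33 + 3.50) = 155 μM/s.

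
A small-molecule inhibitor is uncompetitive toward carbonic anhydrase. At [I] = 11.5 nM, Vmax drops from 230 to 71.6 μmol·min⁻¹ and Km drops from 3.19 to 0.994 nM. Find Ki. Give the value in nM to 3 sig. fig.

Uncompetitive: Vmax,app = Vmax/α (and Km,app = Km/α) with α = 1 + [I]/Ki.
α = Vmax/Vmax,app = 230/71.6 = 3.212.
Since α = 1 + [I]/Ki, [I]/Ki = 3.212 − 1 = 2.212 and Ki = 11.5/2.212 = 5.20 nM.

5.20 nM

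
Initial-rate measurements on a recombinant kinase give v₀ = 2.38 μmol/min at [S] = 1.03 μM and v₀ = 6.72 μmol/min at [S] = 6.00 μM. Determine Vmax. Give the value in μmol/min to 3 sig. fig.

From v = Vmax[S]/(Km+[S]), each point gives Vmax = v(Km+[S])/[S].
Equating: 2.38(Km+1.03)/1.03 = 6.72(Km+6.00)/6.00.
2.311·Km + 2.38 = 1.120·Km + 6.72, so (2.311 − 1.120)·Km = 6.72 − 2.38.
Km = 4.340/1.191 = 3.64 μM; then Vmax = 2.38(3.64+1.03)/1.03 = 10.8 μmol/min.

10.8 μmol/min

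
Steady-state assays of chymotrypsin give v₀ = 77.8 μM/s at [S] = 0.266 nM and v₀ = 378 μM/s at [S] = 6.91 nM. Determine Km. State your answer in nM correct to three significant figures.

In reciprocal form, 1/v = (Km/Vmax)·(1/[S]) + 1/Vmax. The two points give (1/[S], 1/v) = (3.759, 0.01285) and (0.1447, 0.002646).
Slope = (0.01285 − 0.002646)/(3.759 − 0.1447) = 0.002824; intercept = 0.01285 − 0.002824×3.759 = 0.002237.
Vmax = 1/intercept = 447 μM/s; Km = slope × Vmax = 0.002824 × 447 = 1.26 nM.

1.26 nM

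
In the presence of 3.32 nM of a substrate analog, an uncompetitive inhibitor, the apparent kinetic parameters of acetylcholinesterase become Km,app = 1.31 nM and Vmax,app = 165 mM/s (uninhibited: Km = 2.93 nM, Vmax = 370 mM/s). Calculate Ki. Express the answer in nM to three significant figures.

Uncompetitive: Vmax,app = Vmax/α (and Km,app = Km/α) with α = 1 + [I]/Ki.
α = Vmax/Vmax,app = 370/165 = 2.242.
Since α = 1 + [I]/Ki, [I]/Ki = 2.242 − 1 = 1.242 and Ki = 3.32/1.242 = 2.67 nM.

2.67 nM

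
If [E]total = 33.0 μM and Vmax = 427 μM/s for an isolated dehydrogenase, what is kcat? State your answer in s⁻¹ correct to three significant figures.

12.9 s⁻¹

kcat = Vmax/[E]total = 427 μM/s / 33.0 μM = 12.9 s⁻¹.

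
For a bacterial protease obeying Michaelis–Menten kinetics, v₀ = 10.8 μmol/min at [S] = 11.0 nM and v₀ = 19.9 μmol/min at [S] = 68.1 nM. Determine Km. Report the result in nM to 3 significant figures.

13.2 nM

In reciprocal form, 1/v = (Km/Vmax)·(1/[S]) + 1/Vmax. The two points give (1/[S], 1/v) = (0.09091, 0.09259) and (0.01468, 0.05025).
Slope = (0.09259 − 0.05025)/(0.09091 − 0.01468) = 0.5555; intercept = 0.09259 − 0.5555×0.09091 = 0.04209.
Vmax = 1/intercept = 23.8 μmol/min; Km = slope × Vmax = 0.5555 × 23.8 = 13.2 nM.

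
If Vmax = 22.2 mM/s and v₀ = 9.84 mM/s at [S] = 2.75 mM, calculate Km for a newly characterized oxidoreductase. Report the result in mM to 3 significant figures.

3.45 mM

v/Vmax = 9.84/22.2 = 0.4432 = [S]/(Km+[S]).
So Km + [S] = [S]/0.4432 = 6.204 mM, giving Km = 6.204 − 2.75 = 3.45 mM.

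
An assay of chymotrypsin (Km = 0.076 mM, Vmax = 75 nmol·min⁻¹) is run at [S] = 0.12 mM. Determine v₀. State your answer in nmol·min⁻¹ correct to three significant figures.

[S]/(Km+[S]) = 0.12/0.1960 = 0.6122, the fractional saturation.
v = 0.6122 × Vmax = 0.6122 × 75 = 45.9 nmol·min⁻¹.

45.9 nmol·min⁻¹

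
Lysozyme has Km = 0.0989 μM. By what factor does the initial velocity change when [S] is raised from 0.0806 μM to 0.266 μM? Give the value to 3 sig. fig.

The fractional saturations are [S]/(Km+[S]) = 0.0806/0.1795 = 0.4490 and 0.266/0.3649 = 0.7290.
v₂/v₁ is just their ratio: 0.7290/0.4490 = 1.62.

1.62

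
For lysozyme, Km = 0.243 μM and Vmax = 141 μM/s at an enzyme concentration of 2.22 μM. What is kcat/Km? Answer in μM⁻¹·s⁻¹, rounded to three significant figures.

261 μM⁻¹·s⁻¹

kcat = Vmax/[E]total = 141/2.22 = 63.5 s⁻¹.
kcat/Km = 63.5/0.243 = 261 μM⁻¹·s⁻¹.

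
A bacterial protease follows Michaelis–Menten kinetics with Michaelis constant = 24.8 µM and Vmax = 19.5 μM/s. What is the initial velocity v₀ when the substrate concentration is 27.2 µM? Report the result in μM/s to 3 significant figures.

10.2 μM/s

v = Vmax·[S]/(Km + [S]) = 19.5 × 27.2 / (24.8 + 27.2)
  = 530.4 / 52.00 = 10.2 μM/s.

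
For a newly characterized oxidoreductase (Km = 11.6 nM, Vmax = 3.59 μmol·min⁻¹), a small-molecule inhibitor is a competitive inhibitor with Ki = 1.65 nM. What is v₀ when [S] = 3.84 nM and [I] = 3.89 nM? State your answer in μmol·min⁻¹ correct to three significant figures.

0.322 μmol·min⁻¹

α = 1 + [I]/Ki = 1 + 3.89/1.65 = 3.358.
For a competitive inhibitor, Vmax is unchanged and the apparent Km becomes α·Km: Km,app = 38.9 nM, Vmax,app = 3.59 μmol·min⁻¹.
v = Vmax,app·[S]/(Km,app + [S]) = 3.59 × 3.84/(38.9 + 3.84) = 0.322 μmol·min⁻¹.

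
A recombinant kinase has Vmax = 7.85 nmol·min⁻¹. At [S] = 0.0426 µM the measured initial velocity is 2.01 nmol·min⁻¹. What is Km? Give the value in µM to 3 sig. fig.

v/Vmax = 2.01/7.85 = 0.2561 = [S]/(Km+[S]).
So Km + [S] = [S]/0.2561 = 0.1664 µM, giving Km = 0.1664 − 0.0426 = 0.124 µM.

0.124 µM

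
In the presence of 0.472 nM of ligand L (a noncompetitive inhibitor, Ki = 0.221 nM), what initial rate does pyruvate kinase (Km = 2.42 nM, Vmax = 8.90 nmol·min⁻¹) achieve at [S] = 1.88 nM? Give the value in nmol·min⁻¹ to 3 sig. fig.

α = 1 + [I]/Ki = 1 + 0.472/0.221 = 3.136.
For a noncompetitive inhibitor, Vmax is reduced to Vmax/α while Km is unchanged: Km,app = 2.42 nM, Vmax,app = 2.84 nmol·min⁻¹.
v = Vmax,app·[S]/(Km,app + [S]) = 2.84 × 1.88/(2.42 + 1.88) = 1.24 nmol·min⁻¹.

1.24 nmol·min⁻¹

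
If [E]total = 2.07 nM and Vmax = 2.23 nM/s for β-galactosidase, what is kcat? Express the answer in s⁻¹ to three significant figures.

1.08 s⁻¹

kcat = Vmax/[E]total = 2.23 nM/s / 2.07 nM = 1.08 s⁻¹.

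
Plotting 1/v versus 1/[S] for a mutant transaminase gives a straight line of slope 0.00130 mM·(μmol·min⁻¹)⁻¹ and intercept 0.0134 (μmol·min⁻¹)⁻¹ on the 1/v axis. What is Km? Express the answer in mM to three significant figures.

y-intercept = 1/Vmax ⇒ Vmax = 74.6 μmol·min⁻¹; slope = Km/Vmax ⇒ Km = slope × Vmax.
Km = 0.00130 × 74.6 = 0.0970 mM.

0.0970 mM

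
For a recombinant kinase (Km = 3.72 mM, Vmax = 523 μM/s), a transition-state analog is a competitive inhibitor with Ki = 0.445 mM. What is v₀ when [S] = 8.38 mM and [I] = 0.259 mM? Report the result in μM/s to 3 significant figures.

α = 1 + [I]/Ki = 1 + 0.259/0.445 = 1.582.
For a competitive inhibitor, Vmax is unchanged and the apparent Km becomes α·Km: Km,app = 5.89 mM, Vmax,app = 523 μM/s.
v = Vmax,app·[S]/(Km,app + [S]) = 523 × 8.38/(5.89 + 8.38) = 307 μM/s.

307 μM/s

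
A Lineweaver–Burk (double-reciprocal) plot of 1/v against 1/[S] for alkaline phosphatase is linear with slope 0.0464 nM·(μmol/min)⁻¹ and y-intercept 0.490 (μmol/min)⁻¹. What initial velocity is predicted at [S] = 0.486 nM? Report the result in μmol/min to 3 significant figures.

The y-intercept is 1/Vmax, so Vmax = 1/0.490 = 2.04 μmol/min.
The slope is Km/Vmax, so Km = 0.0464 × 2.04 = 0.0947 nM.
Then v = 2.04 × 0.486/(0.0947 + 0.486) = 1.71 μmol/min.

1.71 μmol/min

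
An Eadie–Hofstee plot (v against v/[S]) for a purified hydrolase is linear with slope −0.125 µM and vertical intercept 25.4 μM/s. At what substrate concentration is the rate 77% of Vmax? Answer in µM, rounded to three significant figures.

The Eadie–Hofstee slope gives Km = 0.125 µM (slope = −Km).
v/Vmax = [S]/(Km+[S]) = 0.77 ⇒ [S] = Km·0.77/(1−0.77) = 0.125 × 3.348 = 0.418 µM.

0.418 µM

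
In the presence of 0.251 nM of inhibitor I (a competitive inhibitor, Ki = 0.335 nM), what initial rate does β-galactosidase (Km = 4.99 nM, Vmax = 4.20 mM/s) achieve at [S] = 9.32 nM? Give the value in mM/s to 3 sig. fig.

With α = 1 + [I]/Ki = 1 + 0.251/0.335 = 1.749, the competitive rate law is v = Vmax[S] / (αKm + [S]).
v = 4.20×9.32 / (1.749×4.99 + 9.32) = 39.14/18.05 = 2.17 mM/s.

2.17 mM/s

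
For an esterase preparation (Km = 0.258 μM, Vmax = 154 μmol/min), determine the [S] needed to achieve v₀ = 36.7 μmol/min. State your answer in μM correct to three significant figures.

Rearranging v = Vmax[S]/(Km+[S]) gives [S] = Km·v/(Vmax − v).
[S] = 0.258 × 36.7 / (154 − 36.7) = 9.469/117.3 = 0.0807 μM.

0.0807 μM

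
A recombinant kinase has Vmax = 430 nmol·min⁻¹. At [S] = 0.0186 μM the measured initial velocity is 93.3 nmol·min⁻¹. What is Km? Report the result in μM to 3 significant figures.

From v = Vmax[S]/(Km+[S]), Km = [S](Vmax − v)/v.
Km = 0.0186 × (430 − 93.3) / 93.3 = 6.263/93.3 = 0.0671 μM.

0.0671 μM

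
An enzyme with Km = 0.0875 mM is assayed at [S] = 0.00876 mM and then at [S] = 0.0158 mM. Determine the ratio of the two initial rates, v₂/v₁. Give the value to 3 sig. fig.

1.68

Since Vmax cancels, v₂/v₁ = [S]₂(Km+[S]₁) / [S]₁(Km+[S]₂).
= 0.0158×(0.0875+0.00876) / (0.00876×(0.0875+0.0158)) = 0.001521/0.0009049 = 1.68.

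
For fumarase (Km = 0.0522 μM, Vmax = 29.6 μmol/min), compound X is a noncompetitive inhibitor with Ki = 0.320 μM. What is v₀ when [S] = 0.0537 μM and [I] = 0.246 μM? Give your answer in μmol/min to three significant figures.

α = 1 + [I]/Ki = 1 + 0.246/0.320 = 1.769.
For a noncompetitive inhibitor, Vmax is reduced to Vmax/α while Km is unchanged: Km,app = 0.0522 μM, Vmax,app = 16.7 μmol/min.
v = Vmax,app·[S]/(Km,app + [S]) = 16.7 × 0.0537/(0.0522 + 0.0537) = 8.49 μmol/min.

8.49 μmol/min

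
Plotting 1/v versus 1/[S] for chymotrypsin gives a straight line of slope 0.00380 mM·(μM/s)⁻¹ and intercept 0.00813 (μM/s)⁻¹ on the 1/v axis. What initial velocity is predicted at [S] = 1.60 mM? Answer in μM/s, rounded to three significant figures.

The y-intercept is 1/Vmax, so Vmax = 1/0.00813 = 123 μM/s.
The slope is Km/Vmax, so Km = 0.00380 × 123 = 0.467 mM.
Then v = 123 × 1.60/(0.467 + 1.60) = 95.2 μM/s.

95.2 μM/s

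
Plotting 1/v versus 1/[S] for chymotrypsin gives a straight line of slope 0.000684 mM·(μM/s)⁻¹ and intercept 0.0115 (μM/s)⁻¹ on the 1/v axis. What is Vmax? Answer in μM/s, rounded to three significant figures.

The y-intercept of a Lineweaver–Burk plot equals 1/Vmax, so Vmax = 1/0.0115 = 87.0 μM/s.

87.0 μM/s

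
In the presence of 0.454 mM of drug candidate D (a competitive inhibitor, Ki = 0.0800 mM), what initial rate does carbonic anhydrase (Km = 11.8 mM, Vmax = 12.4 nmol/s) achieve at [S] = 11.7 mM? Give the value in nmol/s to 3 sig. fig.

With α = 1 + [I]/Ki = 1 + 0.454/0.0800 = 6.675, the competitive rate law is v = Vmax[S] / (αKm + [S]).
v = 12.4×11.7 / (6.675×11.8 + 11.7) = 145.1/90.46 = 1.60 nmol/s.

1.60 nmol/s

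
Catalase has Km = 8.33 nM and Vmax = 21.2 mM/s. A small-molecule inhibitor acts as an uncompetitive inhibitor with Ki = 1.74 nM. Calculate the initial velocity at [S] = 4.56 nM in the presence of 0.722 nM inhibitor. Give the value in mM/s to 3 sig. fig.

6.54 mM/s

α = 1 + [I]/Ki = 1 + 0.722/1.74 = 1.415.
For an uncompetitive inhibitor, both parameters are divided by α, giving Vmax/α and Km/α: Km,app = 5.89 nM, Vmax,app = 15.0 mM/s.
v = Vmax,app·[S]/(Km,app + [S]) = 15.0 × 4.56/(5.89 + 4.56) = 6.54 mM/s.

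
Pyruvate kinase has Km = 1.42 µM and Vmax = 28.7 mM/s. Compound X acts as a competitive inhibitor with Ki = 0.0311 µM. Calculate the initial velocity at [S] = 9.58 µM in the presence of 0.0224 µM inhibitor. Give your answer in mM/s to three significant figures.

α = 1 + [I]/Ki = 1 + 0.0224/0.0311 = 1.720.
For a competitive inhibitor, Vmax is unchanged and the apparent Km becomes α·Km: Km,app = 2.44 µM, Vmax,app = 28.7 mM/s.
v = Vmax,app·[S]/(Km,app + [S]) = 28.7 × 9.58/(2.44 + 9.58) = 22.9 mM/s.

22.9 mM/s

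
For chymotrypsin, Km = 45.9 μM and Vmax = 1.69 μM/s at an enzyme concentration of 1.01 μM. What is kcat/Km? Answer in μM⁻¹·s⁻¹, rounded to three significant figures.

kcat = Vmax/[E]total = 1.69/1.01 = 1.67 s⁻¹.
kcat/Km = 1.67/45.9 = 0.0365 μM⁻¹·s⁻¹.

0.0365 μM⁻¹·s⁻¹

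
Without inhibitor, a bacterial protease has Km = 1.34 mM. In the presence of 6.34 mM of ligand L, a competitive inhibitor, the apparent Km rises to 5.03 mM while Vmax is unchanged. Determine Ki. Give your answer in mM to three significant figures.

2.30 mM

Competitive: Km,app = α·Km with α = 1 + [I]/Ki.
α = Km,app/Km = 5.03/1.34 = 3.754.
Ki = [I]/(α − 1) = 6.34/2.754 = 2.30 mM.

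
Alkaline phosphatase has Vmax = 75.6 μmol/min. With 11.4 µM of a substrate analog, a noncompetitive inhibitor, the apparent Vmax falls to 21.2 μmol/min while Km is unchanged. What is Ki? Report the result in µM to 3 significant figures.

4.44 µM

Noncompetitive: Vmax,app = Vmax/α with α = 1 + [I]/Ki.
α = Vmax/Vmax,app = 75.6/21.2 = 3.566.
Ki = [I]/(α − 1) = 11.4/2.566 = 4.44 µM.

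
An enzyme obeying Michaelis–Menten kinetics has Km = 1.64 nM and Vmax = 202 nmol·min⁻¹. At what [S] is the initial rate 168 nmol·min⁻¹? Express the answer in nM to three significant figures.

The required fractional saturation is v/Vmax = 168/202 = 0.8317.
Then [S]/(Km+[S]) = 0.8317 ⇒ [S] = 1.64 × 0.8317/(1 − 0.8317) = 8.10 nM.

8.10 nM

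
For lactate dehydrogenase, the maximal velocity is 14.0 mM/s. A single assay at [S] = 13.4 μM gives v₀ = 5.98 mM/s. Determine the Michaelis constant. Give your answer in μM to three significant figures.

18.0 μM

v/Vmax = 5.98/14.0 = 0.4271 = [S]/(Km+[S]).
So Km + [S] = [S]/0.4271 = 31.37 μM, giving Km = 31.37 − 13.4 = 18.0 μM.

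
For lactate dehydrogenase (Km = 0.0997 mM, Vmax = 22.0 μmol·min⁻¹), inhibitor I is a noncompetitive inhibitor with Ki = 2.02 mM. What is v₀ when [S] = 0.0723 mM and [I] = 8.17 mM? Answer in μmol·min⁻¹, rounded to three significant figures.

1.83 μmol·min⁻¹

With α = 1 + [I]/Ki = 1 + 8.17/2.02 = 5.045, the noncompetitive rate law is v = (Vmax/α)·[S] / (Km + [S]).
v = (22.0/5.045)×0.0723 / (0.0997 + 0.0723) = 0.3153/0.1720 = 1.83 μmol·min⁻¹.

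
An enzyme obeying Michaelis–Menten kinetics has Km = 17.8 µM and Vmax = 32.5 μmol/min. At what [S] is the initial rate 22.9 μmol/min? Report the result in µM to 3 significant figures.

42.5 µM

The required fractional saturation is v/Vmax = 22.9/32.5 = 0.7046.
Then [S]/(Km+[S]) = 0.7046 ⇒ [S] = 17.8 × 0.7046/(1 − 0.7046) = 42.5 µM.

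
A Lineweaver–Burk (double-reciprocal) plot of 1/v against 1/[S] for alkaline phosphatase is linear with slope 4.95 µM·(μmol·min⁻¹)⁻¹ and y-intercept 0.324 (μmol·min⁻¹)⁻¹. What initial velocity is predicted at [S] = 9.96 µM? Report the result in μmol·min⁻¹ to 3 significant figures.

The y-intercept is 1/Vmax, so Vmax = 1/0.324 = 3.09 μmol·min⁻¹.
The slope is Km/Vmax, so Km = 4.95 × 3.09 = 15.3 µM.
Then v = 3.09 × 9.96/(15.3 + 9.96) = 1.22 μmol·min⁻¹.

1.22 μmol·min⁻¹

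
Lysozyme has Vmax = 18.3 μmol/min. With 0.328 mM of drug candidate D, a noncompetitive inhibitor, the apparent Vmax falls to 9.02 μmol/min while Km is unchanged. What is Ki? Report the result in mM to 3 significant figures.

0.319 mM

Noncompetitive: Vmax,app = Vmax/α with α = 1 + [I]/Ki.
α = Vmax/Vmax,app = 18.3/9.02 = 2.029.
Since α = 1 + [I]/Ki, [I]/Ki = 2.029 − 1 = 1.029 and Ki = 0.328/1.029 = 0.319 mM.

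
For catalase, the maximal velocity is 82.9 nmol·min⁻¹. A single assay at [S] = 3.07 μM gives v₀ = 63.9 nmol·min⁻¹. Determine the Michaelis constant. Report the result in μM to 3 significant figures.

0.913 μM

v/Vmax = 63.9/82.9 = 0.7708 = [S]/(Km+[S]).
So Km + [S] = [S]/0.7708 = 3.983 μM, giving Km = 3.983 − 3.07 = 0.913 μM.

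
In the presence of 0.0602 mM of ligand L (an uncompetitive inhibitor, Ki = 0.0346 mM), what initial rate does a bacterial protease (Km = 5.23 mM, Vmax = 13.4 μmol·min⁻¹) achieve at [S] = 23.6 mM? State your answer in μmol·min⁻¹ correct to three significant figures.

With α = 1 + [I]/Ki = 1 + 0.0602/0.0346 = 2.740, the uncompetitive rate law is v = (Vmax/α)·[S] / (Km/α + [S]).
v = (13.4/2.740)×23.6 / (5.23/2.740 + 23.6) = 115.4/25.51 = 4.52 μmol·min⁻¹.

4.52 μmol·min⁻¹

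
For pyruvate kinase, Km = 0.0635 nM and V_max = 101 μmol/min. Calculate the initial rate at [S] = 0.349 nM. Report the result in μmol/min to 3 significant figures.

85.5 μmol/min

v = Vmax·[S]/(Km + [S]) = 101 × 0.349 / (0.0635 + 0.349)
  = 35.25 / 0.4125 = 85.5 μmol/min.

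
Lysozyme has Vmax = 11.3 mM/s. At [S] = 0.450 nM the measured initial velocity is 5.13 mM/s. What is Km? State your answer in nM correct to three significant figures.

0.541 nM

v/Vmax = 5.13/11.3 = 0.4540 = [S]/(Km+[S]).
So Km + [S] = [S]/0.4540 = 0.9912 nM, giving Km = 0.9912 − 0.450 = 0.541 nM.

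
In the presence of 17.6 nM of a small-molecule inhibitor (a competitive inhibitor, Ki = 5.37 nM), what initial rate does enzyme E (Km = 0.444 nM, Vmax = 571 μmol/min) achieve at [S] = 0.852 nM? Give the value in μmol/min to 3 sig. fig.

With α = 1 + [I]/Ki = 1 + 17.6/5.37 = 4.277, the competitive rate law is v = Vmax[S] / (αKm + [S]).
v = 571×0.852 / (4.277×0.444 + 0.852) = 486.5/2.751 = 177 μmol/min.

177 μmol/min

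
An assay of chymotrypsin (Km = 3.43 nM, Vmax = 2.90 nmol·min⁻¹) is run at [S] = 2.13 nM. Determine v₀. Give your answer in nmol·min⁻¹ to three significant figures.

[S]/(Km+[S]) = 2.13/5.560 = 0.3831, the fractional saturation.
v = 0.3831 × Vmax = 0.3831 × 2.90 = 1.11 nmol·min⁻¹.

1.11 nmol·min⁻¹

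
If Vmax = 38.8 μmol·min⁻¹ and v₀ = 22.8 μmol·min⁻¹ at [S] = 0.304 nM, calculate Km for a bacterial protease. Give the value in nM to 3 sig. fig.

v/Vmax = 22.8/38.8 = 0.5876 = [S]/(Km+[S]).
So Km + [S] = [S]/0.5876 = 0.5173 nM, giving Km = 0.5173 − 0.304 = 0.213 nM.

0.213 nM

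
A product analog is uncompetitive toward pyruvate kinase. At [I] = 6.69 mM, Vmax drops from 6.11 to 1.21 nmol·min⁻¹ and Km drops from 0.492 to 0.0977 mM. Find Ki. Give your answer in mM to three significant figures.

Uncompetitive: Vmax,app = Vmax/α (and Km,app = Km/α) with α = 1 + [I]/Ki.
α = Vmax/Vmax,app = 6.11/1.21 = 5.050.
Since α = 1 + [I]/Ki, [I]/Ki = 5.050 − 1 = 4.050 and Ki = 6.69/4.050 = 1.65 mM.

1.65 mM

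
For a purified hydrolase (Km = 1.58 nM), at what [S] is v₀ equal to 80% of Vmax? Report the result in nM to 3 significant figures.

v/Vmax = [S]/(Km+[S]) = 0.8, so [S] = Km·0.8/(1 − 0.8) = 1.58 × 4.000.
[S] = 6.32 nM.

6.32 nM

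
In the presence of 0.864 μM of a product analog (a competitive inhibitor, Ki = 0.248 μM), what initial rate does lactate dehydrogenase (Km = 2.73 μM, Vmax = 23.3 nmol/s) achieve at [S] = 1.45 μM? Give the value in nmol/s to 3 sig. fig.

2.47 nmol/s

α = 1 + [I]/Ki = 1 + 0.864/0.248 = 4.484.
For a competitive inhibitor, Vmax is unchanged and the apparent Km becomes α·Km: Km,app = 12.2 μM, Vmax,app = 23.3 nmol/s.
v = Vmax,app·[S]/(Km,app + [S]) = 23.3 × 1.45/(12.2 + 1.45) = 2.47 nmol/s.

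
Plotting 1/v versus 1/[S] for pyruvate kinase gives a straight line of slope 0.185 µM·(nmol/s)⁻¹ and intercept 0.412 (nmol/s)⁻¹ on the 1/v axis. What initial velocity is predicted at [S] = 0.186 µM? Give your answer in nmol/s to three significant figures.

0.711 nmol/s

The y-intercept is 1/Vmax, so Vmax = 1/0.412 = 2.43 nmol/s.
The slope is Km/Vmax, so Km = 0.185 × 2.43 = 0.449 µM.
Then v = 2.43 × 0.186/(0.449 + 0.186) = 0.711 nmol/s.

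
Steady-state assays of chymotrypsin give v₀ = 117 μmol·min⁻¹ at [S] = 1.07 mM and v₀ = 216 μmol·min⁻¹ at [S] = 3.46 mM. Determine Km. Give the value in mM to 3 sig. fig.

In reciprocal form, 1/v = (Km/Vmax)·(1/[S]) + 1/Vmax. The two points give (1/[S], 1/v) = (0.9346, 0.008547) and (0.2890, 0.004630).
Slope = (0.008547 − 0.004630)/(0.9346 − 0.2890) = 0.006068; intercept = 0.008547 − 0.006068×0.9346 = 0.002876.
Vmax = 1/intercept = 348 μmol·min⁻¹; Km = slope × Vmax = 0.006068 × 348 = 2.11 mM.

2.11 mM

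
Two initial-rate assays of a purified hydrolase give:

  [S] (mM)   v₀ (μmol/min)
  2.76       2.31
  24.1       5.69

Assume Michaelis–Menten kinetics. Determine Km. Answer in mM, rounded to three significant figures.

In reciprocal form, 1/v = (Km/Vmax)·(1/[S]) + 1/Vmax. The two points give (1/[S], 1/v) = (0.3623, 0.4329) and (0.04149, 0.1757).
Slope = (0.4329 − 0.1757)/(0.3623 − 0.04149) = 0.8015; intercept = 0.4329 − 0.8015×0.3623 = 0.1425.
Vmax = 1/intercept = 7.02 μmol/min; Km = slope × Vmax = 0.8015 × 7.02 = 5.63 mM.

5.63 mM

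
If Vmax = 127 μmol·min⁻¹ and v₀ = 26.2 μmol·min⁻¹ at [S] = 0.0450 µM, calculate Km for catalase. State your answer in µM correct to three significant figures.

0.173 µM

v/Vmax = 26.2/127 = 0.2063 = [S]/(Km+[S]).
So Km + [S] = [S]/0.2063 = 0.2181 µM, giving Km = 0.2181 − 0.0450 = 0.173 µM.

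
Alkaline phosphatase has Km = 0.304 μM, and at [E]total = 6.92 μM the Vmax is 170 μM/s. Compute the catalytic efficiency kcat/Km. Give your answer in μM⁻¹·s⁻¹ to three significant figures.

kcat = Vmax/[E]total = 170/6.92 = 24.6 s⁻¹.
kcat/Km = 24.6/0.304 = 80.8 μM⁻¹·s⁻¹.

80.8 μM⁻¹·s⁻¹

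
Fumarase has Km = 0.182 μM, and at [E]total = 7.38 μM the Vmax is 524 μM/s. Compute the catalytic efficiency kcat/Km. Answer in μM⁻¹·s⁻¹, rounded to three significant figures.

kcat = Vmax/[E]total = 524/7.38 = 71.0 s⁻¹.
kcat/Km = 71.0/0.182 = 390 μM⁻¹·s⁻¹.

390 μM⁻¹·s⁻¹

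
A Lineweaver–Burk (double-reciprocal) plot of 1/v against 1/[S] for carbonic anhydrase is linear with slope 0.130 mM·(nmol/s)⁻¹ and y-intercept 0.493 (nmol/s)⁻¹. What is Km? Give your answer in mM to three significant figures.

0.264 mM

y-intercept = 1/Vmax ⇒ Vmax = 2.03 nmol/s; slope = Km/Vmax ⇒ Km = slope × Vmax.
Km = 0.130 × 2.03 = 0.264 mM.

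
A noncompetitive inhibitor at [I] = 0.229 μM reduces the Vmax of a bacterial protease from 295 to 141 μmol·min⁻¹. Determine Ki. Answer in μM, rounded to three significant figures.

0.210 μM

Noncompetitive: Vmax,app = Vmax/α with α = 1 + [I]/Ki.
α = Vmax/Vmax,app = 295/141 = 2.092.
Ki = [I]/(α − 1) = 0.229/1.092 = 0.210 μM.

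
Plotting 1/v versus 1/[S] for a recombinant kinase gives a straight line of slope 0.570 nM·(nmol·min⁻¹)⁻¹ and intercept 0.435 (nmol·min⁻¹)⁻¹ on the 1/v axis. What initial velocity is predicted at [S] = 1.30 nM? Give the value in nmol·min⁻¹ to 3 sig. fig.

1.14 nmol·min⁻¹

The y-intercept is 1/Vmax, so Vmax = 1/0.435 = 2.30 nmol·min⁻¹.
The slope is Km/Vmax, so Km = 0.570 × 2.30 = 1.31 nM.
Then v = 2.30 × 1.30/(1.31 + 1.30) = 1.14 nmol·min⁻¹.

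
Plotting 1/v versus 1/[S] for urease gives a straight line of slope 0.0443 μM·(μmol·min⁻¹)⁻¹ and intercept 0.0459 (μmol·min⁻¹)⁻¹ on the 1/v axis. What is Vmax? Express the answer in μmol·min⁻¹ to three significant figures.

The y-intercept of a Lineweaver–Burk plot equals 1/Vmax, so Vmax = 1/0.0459 = 21.8 μmol·min⁻¹.

21.8 μmol·min⁻¹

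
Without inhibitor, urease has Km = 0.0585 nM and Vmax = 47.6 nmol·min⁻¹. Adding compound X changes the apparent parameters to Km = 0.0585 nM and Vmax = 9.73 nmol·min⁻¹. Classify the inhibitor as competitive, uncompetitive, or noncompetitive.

noncompetitive

Vmax decreases (47.6 → 9.73 nmol·min⁻¹) while Km is unchanged — pure noncompetitive inhibition.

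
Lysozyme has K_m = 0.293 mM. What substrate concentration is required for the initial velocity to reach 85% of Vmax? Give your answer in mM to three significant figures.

1.66 mM

v/Vmax = [S]/(Km+[S]) = 0.85, so [S] = Km·0.85/(1 − 0.85) = 0.293 × 5.667.
[S] = 1.66 mM.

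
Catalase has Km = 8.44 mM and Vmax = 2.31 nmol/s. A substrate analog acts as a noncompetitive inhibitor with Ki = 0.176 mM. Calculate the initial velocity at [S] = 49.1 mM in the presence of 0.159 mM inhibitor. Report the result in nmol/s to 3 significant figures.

With α = 1 + [I]/Ki = 1 + 0.159/0.176 = 1.903, the noncompetitive rate law is v = (Vmax/α)·[S] / (Km + [S]).
v = (2.31/1.903)×49.1 / (8.44 + 49.1) = 59.59/57.54 = 1.04 nmol/s.

1.04 nmol/s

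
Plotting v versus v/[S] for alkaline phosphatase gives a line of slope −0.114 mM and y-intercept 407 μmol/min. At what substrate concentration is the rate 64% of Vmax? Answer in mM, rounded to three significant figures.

0.203 mM

The Eadie–Hofstee slope gives Km = 0.114 mM (slope = −Km).
v/Vmax = [S]/(Km+[S]) = 0.64 ⇒ [S] = Km·0.64/(1−0.64) = 0.114 × 1.778 = 0.203 mM.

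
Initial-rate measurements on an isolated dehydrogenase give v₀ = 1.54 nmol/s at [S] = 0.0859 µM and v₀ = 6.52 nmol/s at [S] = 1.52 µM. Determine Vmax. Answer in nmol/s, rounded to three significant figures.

In reciprocal form, 1/v = (Km/Vmax)·(1/[S]) + 1/Vmax. The two points give (1/[S], 1/v) = (11.64, 0.6494) and (0.6579, 0.1534).
Slope = (0.6494 − 0.1534)/(11.64 − 0.6579) = 0.04516; intercept = 0.6494 − 0.04516×11.64 = 0.1237.
Vmax = 1/intercept = 8.09 nmol/s; Km = slope × Vmax = 0.04516 × 8.09 = 0.365 µM.

8.09 nmol/s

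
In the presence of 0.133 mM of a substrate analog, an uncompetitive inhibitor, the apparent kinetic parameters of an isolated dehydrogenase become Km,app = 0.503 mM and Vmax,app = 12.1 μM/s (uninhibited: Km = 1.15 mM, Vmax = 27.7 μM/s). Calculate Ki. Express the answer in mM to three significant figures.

0.103 mM

Uncompetitive: Vmax,app = Vmax/α (and Km,app = Km/α) with α = 1 + [I]/Ki.
α = Vmax/Vmax,app = 27.7/12.1 = 2.289.
Ki = [I]/(α − 1) = 0.133/1.289 = 0.103 mM.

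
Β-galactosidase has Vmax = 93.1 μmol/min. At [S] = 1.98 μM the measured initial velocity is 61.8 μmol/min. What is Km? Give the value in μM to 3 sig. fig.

From v = Vmax[S]/(Km+[S]), Km = [S](Vmax − v)/v.
Km = 1.98 × (93.1 − 61.8) / 61.8 = 61.97/61.8 = 1.00 μM.

1.00 μM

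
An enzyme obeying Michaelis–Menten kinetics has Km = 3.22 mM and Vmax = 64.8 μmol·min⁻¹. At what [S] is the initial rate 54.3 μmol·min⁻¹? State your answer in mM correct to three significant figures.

Rearranging v = Vmax[S]/(Km+[S]) gives [S] = Km·v/(Vmax − v).
[S] = 3.22 × 54.3 / (64.8 − 54.3) = 174.8/10.50 = 16.7 mM.

16.7 mM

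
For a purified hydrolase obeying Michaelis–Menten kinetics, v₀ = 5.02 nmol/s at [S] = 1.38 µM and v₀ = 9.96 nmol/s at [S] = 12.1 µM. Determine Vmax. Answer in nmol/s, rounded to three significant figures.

11.4 nmol/s

In reciprocal form, 1/v = (Km/Vmax)·(1/[S]) + 1/Vmax. The two points give (1/[S], 1/v) = (0.7246, 0.1992) and (0.08264, 0.1004).
Slope = (0.1992 − 0.1004)/(0.7246 − 0.08264) = 0.1539; intercept = 0.1992 − 0.1539×0.7246 = 0.08768.
Vmax = 1/intercept = 11.4 nmol/s; Km = slope × Vmax = 0.1539 × 11.4 = 1.76 µM.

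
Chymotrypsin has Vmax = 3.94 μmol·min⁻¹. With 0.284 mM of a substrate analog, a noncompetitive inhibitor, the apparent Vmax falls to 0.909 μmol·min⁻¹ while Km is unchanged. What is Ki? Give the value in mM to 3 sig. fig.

Noncompetitive: Vmax,app = Vmax/α with α = 1 + [I]/Ki.
α = Vmax/Vmax,app = 3.94/0.909 = 4.334.
Ki = [I]/(α − 1) = 0.284/3.334 = 0.0852 mM.

0.0852 mM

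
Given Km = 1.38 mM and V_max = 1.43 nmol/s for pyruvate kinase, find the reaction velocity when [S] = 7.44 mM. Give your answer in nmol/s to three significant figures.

[S]/(Km+[S]) = 7.44/8.820 = 0.8435, the fractional saturation.
v = 0.8435 × Vmax = 0.8435 × 1.43 = 1.21 nmol/s.

1.21 nmol/s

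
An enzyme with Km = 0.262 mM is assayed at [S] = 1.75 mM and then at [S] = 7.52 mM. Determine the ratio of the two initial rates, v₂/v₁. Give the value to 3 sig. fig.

1.11

Since Vmax cancels, v₂/v₁ = [S]₂(Km+[S]₁) / [S]₁(Km+[S]₂).
= 7.52×(0.262+1.75) / (1.75×(0.262+7.52)) = 15.13/13.62 = 1.11.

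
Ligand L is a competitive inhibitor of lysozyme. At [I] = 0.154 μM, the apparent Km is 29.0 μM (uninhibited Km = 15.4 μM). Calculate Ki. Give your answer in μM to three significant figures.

Competitive: Km,app = α·Km with α = 1 + [I]/Ki.
α = Km,app/Km = 29.0/15.4 = 1.883.
Ki = [I]/(α − 1) = 0.154/0.8831 = 0.174 μM.

0.174 μM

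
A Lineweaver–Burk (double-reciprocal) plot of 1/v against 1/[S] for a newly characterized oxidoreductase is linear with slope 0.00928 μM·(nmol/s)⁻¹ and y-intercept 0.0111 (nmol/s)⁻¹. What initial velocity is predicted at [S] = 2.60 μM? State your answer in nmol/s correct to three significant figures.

68.2 nmol/s

The y-intercept is 1/Vmax, so Vmax = 1/0.0111 = 90.1 nmol/s.
The slope is Km/Vmax, so Km = 0.00928 × 90.1 = 0.836 μM.
Then v = 90.1 × 2.60/(0.836 + 2.60) = 68.2 nmol/s.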